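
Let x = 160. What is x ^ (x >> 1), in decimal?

x = 10100000 = 160
x>>1 = 01010000
XOR  = 11110000 = 240
(x ^ (x >> 1) gives the standard binary-reflected Gray code of x.)

240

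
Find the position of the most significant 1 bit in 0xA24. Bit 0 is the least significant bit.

0xA24 = 101000100100
The topmost 1 is at position 11 (since 2^11 = 2048 ≤ 2596 < 4096).

11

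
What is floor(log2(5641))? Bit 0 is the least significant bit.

5641 = 1011000001001
The topmost 1 is at position 12 (since 2^12 = 4096 ≤ 5641 < 8192).

12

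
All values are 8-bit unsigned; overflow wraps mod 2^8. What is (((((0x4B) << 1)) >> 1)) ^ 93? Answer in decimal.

0x4B = 01001011
→ << 1 (mod 2^8) → 10010110 = 150
→ >> 1 → 01001011 = 75
93 = 01011101
→ ^ → 00010110 = 22

22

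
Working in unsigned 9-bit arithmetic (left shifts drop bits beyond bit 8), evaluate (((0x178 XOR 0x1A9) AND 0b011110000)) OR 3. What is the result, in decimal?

211

0x178 = 101111000
0x1A9 = 110101001
→ XOR → 011010001 = 209
0b011110000 = 011110000
→ AND → 011010000 = 208
3 = 000000011
→ OR → 011010011 = 211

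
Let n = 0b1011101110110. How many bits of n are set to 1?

n = 1011101110110
Count the 1s: 1 + 1 + 1 + 1 + 1 + 1 + 1 + 1 + 1 = 9

9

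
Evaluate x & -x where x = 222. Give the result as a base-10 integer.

x = 11011110 = 222
-x (two's complement) = …00100010
AND   = 00000010 = 2
(x & -x isolates the lowest set bit of x.)

2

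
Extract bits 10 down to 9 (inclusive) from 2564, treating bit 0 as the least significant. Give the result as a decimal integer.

1

v = 101000000100
Shift right by 9: 101
Mask low 2 bits: 01 = 1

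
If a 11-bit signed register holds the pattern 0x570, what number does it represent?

-656

pattern = 10101110000 (MSB is 1 ⇒ negative)
Invert: 01010001111, add 1 → 01010010000 = 656, so the value is -656.
(Equivalently: 1392 - 2^11 = 1392 - 2048 = -656.)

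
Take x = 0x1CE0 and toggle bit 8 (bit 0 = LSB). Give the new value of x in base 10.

7648

x = 1110011100000
bit 8 is currently 0; toggle it via x ^ (1 << 8) = x ^ 256
→ 1110111100000 = 7648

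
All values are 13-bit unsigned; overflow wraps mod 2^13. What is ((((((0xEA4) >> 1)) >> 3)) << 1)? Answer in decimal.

0xEA4 = 0111010100100
→ >> 1 → 0011101010010 = 1874
→ >> 3 → 0000011101010 = 234
→ << 1 (mod 2^13) → 0000111010100 = 468

468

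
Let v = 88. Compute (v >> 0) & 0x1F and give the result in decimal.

24

v = 01011000
Shift right by 0: 01011000
Mask low 5 bits: 11000 = 24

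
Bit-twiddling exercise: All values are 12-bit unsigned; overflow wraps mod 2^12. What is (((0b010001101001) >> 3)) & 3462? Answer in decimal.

132

0b010001101001 = 010001101001
→ >> 3 → 000010001101 = 141
3462 = 110110000110
→ & → 000010000100 = 132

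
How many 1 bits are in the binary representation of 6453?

7

6453 = 1100100110101
Count the 1s: 1 + 1 + 1 + 1 + 1 + 1 + 1 = 7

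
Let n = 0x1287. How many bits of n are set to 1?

6

0x1287 = 1001010000111
Count the 1s: 1 + 1 + 1 + 1 + 1 + 1 = 6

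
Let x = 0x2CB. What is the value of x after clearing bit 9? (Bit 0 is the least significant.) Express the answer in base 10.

203

x = 001011001011
bit 9 is currently 1; clear it via x & ~(1 << 9) = x & ~512
→ 000011001011 = 203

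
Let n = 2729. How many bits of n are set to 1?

2729 = 101010101001
Count the 1s: 1 + 1 + 1 + 1 + 1 + 1 = 6

6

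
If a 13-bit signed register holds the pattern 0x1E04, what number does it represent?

pattern = 1111000000100 (MSB is 1 ⇒ negative)
Invert: 0000111111011, add 1 → 0000111111100 = 508, so the value is -508.
(Equivalently: 7684 - 2^13 = 7684 - 8192 = -508.)

-508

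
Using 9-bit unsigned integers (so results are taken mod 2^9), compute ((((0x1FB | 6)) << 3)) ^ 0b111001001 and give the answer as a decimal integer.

49

0x1FB = 111111011
6 = 000000110
→ | → 111111111 = 511
→ << 3 (mod 2^9) → 111111000 = 504
0b111001001 = 111001001
→ ^ → 000110001 = 49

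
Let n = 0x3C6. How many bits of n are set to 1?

6

0x3C6 = 1111000110
Count the 1s: 1 + 1 + 1 + 1 + 1 + 1 = 6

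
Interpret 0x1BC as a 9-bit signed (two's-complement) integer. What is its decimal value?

-68

pattern = 110111100 (MSB is 1 ⇒ negative)
Invert: 001000011, add 1 → 001000100 = 68, so the value is -68.
(Equivalently: 444 - 2^9 = 444 - 512 = -68.)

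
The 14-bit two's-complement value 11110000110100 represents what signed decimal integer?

-972

pattern = 11110000110100 (MSB is 1 ⇒ negative)
Invert: 00001111001011, add 1 → 00001111001100 = 972, so the value is -972.
(Equivalently: 15412 - 2^14 = 15412 - 16384 = -972.)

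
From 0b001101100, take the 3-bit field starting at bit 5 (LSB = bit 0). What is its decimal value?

v = 001101100
Shift right by 5: 0011
Mask low 3 bits: 011 = 3

3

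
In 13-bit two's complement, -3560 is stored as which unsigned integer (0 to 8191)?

3560 in 13 bits: 0110111101000
Invert: 1001000010111
Add 1:  1001000011000 = 4632
(Check: 2^13 - 3560 = 8192 - 3560 = 4632.)

4632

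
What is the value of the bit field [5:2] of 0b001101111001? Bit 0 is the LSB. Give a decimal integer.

v = 001101111001
Shift right by 2: 0011011110
Mask low 4 bits: 1110 = 14

14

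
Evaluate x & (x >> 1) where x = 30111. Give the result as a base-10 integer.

x = 111010110011111 = 30111
x>>1 = 011101011001111
AND  = 011000010001111 = 12431
(x & (x >> 1) has a 1 wherever x has two consecutive 1 bits.)

12431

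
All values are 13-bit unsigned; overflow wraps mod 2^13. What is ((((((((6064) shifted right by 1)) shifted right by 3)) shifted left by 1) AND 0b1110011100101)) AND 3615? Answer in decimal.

4

6064 = 1011110110000
→ shifted right by 1 → 0101111011000 = 3032
→ shifted right by 3 → 0000101111011 = 379
→ shifted left by 1 (mod 2^13) → 0001011110110 = 758
0b1110011100101 = 1110011100101
→ AND → 0000011100100 = 228
3615 = 0111000011111
→ AND → 0000000000100 = 4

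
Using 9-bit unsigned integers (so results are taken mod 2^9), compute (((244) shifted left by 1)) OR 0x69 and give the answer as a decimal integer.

489

244 = 011110100
→ shifted left by 1 (mod 2^9) → 111101000 = 488
0x69 = 001101001
→ OR → 111101001 = 489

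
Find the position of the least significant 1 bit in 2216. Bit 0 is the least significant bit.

3

2216 = 100010101000
Trailing zeros: 3, so the lowest set bit is bit 3 (value 8).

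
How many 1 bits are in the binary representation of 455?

6

455 = 111000111
Count the 1s: 1 + 1 + 1 + 1 + 1 + 1 = 6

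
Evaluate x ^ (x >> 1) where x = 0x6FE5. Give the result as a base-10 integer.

x = 110111111100101 = 28645
x>>1 = 011011111110010
XOR  = 101100000010111 = 22551
(x ^ (x >> 1) gives the standard binary-reflected Gray code of x.)

22551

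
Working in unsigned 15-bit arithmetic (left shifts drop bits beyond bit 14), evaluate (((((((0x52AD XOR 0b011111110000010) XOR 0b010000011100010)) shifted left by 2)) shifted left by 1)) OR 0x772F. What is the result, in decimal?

32623

0x52AD = 101001010101101
0b011111110000010 = 011111110000010
→ XOR → 110110100101111 = 27951
0b010000011100010 = 010000011100010
→ XOR → 100110111001101 = 19917
→ shifted left by 2 (mod 2^15) → 011011100110100 = 14132
→ shifted left by 1 (mod 2^15) → 110111001101000 = 28264
0x772F = 111011100101111
→ OR → 111111101101111 = 32623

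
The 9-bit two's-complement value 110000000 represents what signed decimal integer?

pattern = 110000000 (MSB is 1 ⇒ negative)
Invert: 001111111, add 1 → 010000000 = 128, so the value is -128.
(Equivalently: 384 - 2^9 = 384 - 512 = -128.)

-128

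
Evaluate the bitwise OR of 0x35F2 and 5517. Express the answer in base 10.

0x35F2 = 11010111110010
5517 = 01010110001101
 OR → 11010111111111 = 13823

13823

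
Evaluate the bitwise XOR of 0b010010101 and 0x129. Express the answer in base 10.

444

a = 010010101
0x129 = 100101001
XOR → 110111100 = 444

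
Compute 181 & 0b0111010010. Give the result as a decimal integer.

144

181 = 010110101
b = 111010010
AND → 010010000 = 144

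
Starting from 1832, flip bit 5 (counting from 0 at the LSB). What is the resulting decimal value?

1800

x = 11100101000
bit 5 is currently 1; toggle it via x ^ (1 << 5) = x ^ 32
→ 11100001000 = 1800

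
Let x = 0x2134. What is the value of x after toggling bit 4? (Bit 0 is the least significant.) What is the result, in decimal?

8484

x = 10000100110100
bit 4 is currently 1; toggle it via x ^ (1 << 4) = x ^ 16
→ 10000100100100 = 8484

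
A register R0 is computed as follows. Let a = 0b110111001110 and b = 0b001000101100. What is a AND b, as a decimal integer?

12

a = 110111001110
b = 001000101100
AND → 000000001100 = 12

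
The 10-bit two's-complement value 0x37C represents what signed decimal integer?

-132

pattern = 1101111100 (MSB is 1 ⇒ negative)
Invert: 0010000011, add 1 → 0010000100 = 132, so the value is -132.
(Equivalently: 892 - 2^10 = 892 - 1024 = -132.)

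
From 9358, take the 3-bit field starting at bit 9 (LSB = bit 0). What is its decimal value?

2

v = 10010010001110
Shift right by 9: 10010
Mask low 3 bits: 010 = 2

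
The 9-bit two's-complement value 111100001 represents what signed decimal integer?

-31

pattern = 111100001 (MSB is 1 ⇒ negative)
Invert: 000011110, add 1 → 000011111 = 31, so the value is -31.
(Equivalently: 481 - 2^9 = 481 - 512 = -31.)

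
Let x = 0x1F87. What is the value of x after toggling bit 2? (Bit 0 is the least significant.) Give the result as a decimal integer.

x = 1111110000111
bit 2 is currently 1; toggle it via x ^ (1 << 2) = x ^ 4
→ 1111110000011 = 8067

8067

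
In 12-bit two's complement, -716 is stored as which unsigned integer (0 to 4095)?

3380

716 in 12 bits: 001011001100
Invert: 110100110011
Add 1:  110100110100 = 3380
(Check: 2^12 - 716 = 4096 - 716 = 3380.)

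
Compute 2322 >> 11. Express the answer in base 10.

1

2322 = 100100010010
shift right by 11 → 000000000001 = 1
(equivalently, floor(2322 / 2048))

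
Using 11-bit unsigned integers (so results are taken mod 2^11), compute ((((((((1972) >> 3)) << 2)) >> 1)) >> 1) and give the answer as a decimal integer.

246

1972 = 11110110100
→ >> 3 → 00011110110 = 246
→ << 2 (mod 2^11) → 01111011000 = 984
→ >> 1 → 00111101100 = 492
→ >> 1 → 00011110110 = 246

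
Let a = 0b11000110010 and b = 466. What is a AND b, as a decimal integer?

18

a = 11000110010
466 = 00111010010
AND → 00000010010 = 18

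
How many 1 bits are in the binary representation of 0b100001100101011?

n = 100001100101011
Count the 1s: 1 + 1 + 1 + 1 + 1 + 1 + 1 = 7

7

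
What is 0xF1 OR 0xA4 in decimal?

0xF1 = 11110001
0xA4 = 10100100
 OR → 11110101 = 245

245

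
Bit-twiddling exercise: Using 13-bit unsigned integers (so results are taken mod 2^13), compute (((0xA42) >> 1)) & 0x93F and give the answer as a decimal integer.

0xA42 = 0101001000010
→ >> 1 → 0010100100001 = 1313
0x93F = 0100100111111
→ & → 0000100100001 = 289

289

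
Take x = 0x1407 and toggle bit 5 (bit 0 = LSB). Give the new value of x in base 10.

5159

x = 001010000000111
bit 5 is currently 0; toggle it via x ^ (1 << 5) = x ^ 32
→ 001010000100111 = 5159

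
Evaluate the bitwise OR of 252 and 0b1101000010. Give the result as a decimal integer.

1022

252 = 0011111100
b = 1101000010
 OR → 1111111110 = 1022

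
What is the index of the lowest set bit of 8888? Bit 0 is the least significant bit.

8888 = 10001010111000
Trailing zeros: 3, so the lowest set bit is bit 3 (value 8).

3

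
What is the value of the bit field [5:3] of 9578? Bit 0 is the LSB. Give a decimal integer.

5

v = 10010101101010
Shift right by 3: 10010101101
Mask low 3 bits: 101 = 5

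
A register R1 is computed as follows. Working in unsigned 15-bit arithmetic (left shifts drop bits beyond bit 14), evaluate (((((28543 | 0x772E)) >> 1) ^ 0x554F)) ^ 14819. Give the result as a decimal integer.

28543 = 110111101111111
0x772E = 111011100101110
→ | → 111111101111111 = 32639
→ >> 1 → 011111110111111 = 16319
0x554F = 101010101001111
→ ^ → 110101011110000 = 27376
14819 = 011100111100011
→ ^ → 101001100010011 = 21267

21267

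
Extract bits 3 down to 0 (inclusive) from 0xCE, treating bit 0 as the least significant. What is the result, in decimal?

14

v = 0011001110
Shift right by 0: 0011001110
Mask low 4 bits: 1110 = 14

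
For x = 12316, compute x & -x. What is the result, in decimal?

x = 11000000011100 = 12316
-x (two's complement) = …00111111100100
AND   = 00000000000100 = 4
(x & -x isolates the lowest set bit of x.)

4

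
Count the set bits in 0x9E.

0x9E = 10011110
Count the 1s: 1 + 1 + 1 + 1 + 1 = 5

5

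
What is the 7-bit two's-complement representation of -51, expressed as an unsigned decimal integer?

77

51 in 7 bits: 0110011
Invert: 1001100
Add 1:  1001101 = 77
(Check: 2^7 - 51 = 128 - 51 = 77.)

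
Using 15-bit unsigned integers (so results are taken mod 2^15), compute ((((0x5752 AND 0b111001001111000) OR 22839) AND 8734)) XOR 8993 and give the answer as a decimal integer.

8503

0x5752 = 101011101010010
0b111001001111000 = 111001001111000
→ AND → 101001001010000 = 21072
22839 = 101100100110111
→ OR → 101101101110111 = 23415
8734 = 010001000011110
→ AND → 000001000010110 = 534
8993 = 010001100100001
→ XOR → 010000100110111 = 8503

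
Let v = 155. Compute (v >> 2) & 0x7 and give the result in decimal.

6

v = 00010011011
Shift right by 2: 000100110
Mask low 3 bits: 110 = 6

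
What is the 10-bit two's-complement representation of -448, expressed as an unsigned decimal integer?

576

448 in 10 bits: 0111000000
Invert: 1000111111
Add 1:  1001000000 = 576
(Check: 2^10 - 448 = 1024 - 448 = 576.)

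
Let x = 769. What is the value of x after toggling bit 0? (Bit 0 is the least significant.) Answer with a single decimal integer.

x = 001100000001
bit 0 is currently 1; toggle it via x ^ (1 << 0) = x ^ 1
→ 001100000000 = 768

768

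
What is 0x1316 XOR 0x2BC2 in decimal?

14548

0x1316 = 01001100010110
0x2BC2 = 10101111000010
XOR → 11100011010100 = 14548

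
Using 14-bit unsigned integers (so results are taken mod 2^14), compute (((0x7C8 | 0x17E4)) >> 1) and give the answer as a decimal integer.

3062

0x7C8 = 00011111001000
0x17E4 = 01011111100100
→ | → 01011111101100 = 6124
→ >> 1 → 00101111110110 = 3062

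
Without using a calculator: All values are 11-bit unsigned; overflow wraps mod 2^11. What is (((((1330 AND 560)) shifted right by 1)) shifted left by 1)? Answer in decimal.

1330 = 10100110010
560 = 01000110000
→ AND → 00000110000 = 48
→ shifted right by 1 → 00000011000 = 24
→ shifted left by 1 (mod 2^11) → 00000110000 = 48

48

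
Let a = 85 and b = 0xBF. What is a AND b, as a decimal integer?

21

85 = 01010101
0xBF = 10111111
AND → 00010101 = 21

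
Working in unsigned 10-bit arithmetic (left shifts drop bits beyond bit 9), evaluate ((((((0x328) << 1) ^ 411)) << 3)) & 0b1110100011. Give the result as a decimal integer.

0x328 = 1100101000
→ << 1 (mod 2^10) → 1001010000 = 592
411 = 0110011011
→ ^ → 1111001011 = 971
→ << 3 (mod 2^10) → 1001011000 = 600
0b1110100011 = 1110100011
→ & → 1000000000 = 512

512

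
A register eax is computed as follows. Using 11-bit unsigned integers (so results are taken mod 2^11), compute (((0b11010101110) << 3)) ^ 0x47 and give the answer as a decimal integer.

0b11010101110 = 11010101110
→ << 3 (mod 2^11) → 10101110000 = 1392
0x47 = 00001000111
→ ^ → 10100110111 = 1335

1335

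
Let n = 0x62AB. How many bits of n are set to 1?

8

0x62AB = 110001010101011
Count the 1s: 1 + 1 + 1 + 1 + 1 + 1 + 1 + 1 = 8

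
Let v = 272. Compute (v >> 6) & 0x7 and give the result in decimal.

v = 0100010000
Shift right by 6: 0100
Mask low 3 bits: 100 = 4

4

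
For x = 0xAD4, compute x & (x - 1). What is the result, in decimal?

x = 101011010100 = 2772
x - 1 = 101011010011
AND   = 101011010000 = 2768
(x & (x - 1) clears the lowest set bit of x.)

2768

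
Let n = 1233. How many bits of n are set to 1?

5

1233 = 10011010001
Count the 1s: 1 + 1 + 1 + 1 + 1 = 5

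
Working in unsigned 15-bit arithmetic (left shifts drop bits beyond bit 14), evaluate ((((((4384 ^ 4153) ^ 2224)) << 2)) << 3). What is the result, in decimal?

13600

4384 = 001000100100000
4153 = 001000000111001
→ ^ → 000000100011001 = 281
2224 = 000100010110000
→ ^ → 000100110101001 = 2473
→ << 2 (mod 2^15) → 010011010100100 = 9892
→ << 3 (mod 2^15) → 011010100100000 = 13600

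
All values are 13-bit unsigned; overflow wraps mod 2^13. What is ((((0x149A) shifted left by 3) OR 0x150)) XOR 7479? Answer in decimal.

0x149A = 1010010011010
→ shifted left by 3 (mod 2^13) → 0010011010000 = 1232
0x150 = 0000101010000
→ OR → 0010111010000 = 1488
7479 = 1110100110111
→ XOR → 1100011100111 = 6375

6375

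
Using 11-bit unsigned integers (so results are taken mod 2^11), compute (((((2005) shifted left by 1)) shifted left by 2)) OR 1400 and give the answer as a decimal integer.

2040

2005 = 11111010101
→ shifted left by 1 (mod 2^11) → 11110101010 = 1962
→ shifted left by 2 (mod 2^11) → 11010101000 = 1704
1400 = 10101111000
→ OR → 11111111000 = 2040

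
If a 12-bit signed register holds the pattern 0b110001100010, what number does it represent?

pattern = 110001100010 (MSB is 1 ⇒ negative)
Invert: 001110011101, add 1 → 001110011110 = 926, so the value is -926.
(Equivalently: 3170 - 2^12 = 3170 - 4096 = -926.)

-926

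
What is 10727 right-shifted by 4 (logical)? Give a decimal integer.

10727 = 10100111100111
shift right by 4 → 00001010011110 = 670
(equivalently, floor(10727 / 16))

670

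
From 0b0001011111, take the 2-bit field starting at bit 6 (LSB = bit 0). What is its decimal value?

1

v = 0001011111
Shift right by 6: 0001
Mask low 2 bits: 01 = 1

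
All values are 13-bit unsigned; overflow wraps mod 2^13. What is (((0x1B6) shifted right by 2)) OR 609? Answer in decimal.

0x1B6 = 0000110110110
→ shifted right by 2 → 0000001101101 = 109
609 = 0001001100001
→ OR → 0001001101101 = 621

621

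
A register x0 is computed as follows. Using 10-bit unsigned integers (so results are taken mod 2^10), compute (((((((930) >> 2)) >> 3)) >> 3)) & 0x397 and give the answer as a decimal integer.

3

930 = 1110100010
→ >> 2 → 0011101000 = 232
→ >> 3 → 0000011101 = 29
→ >> 3 → 0000000011 = 3
0x397 = 1110010111
→ & → 0000000011 = 3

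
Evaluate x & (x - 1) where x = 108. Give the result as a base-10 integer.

x = 1101100 = 108
x - 1 = 1101011
AND   = 1101000 = 104
(x & (x - 1) clears the lowest set bit of x.)

104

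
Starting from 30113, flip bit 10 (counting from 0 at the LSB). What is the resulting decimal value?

x = 111010110100001
bit 10 is currently 1; toggle it via x ^ (1 << 10) = x ^ 1024
→ 111000110100001 = 29089

29089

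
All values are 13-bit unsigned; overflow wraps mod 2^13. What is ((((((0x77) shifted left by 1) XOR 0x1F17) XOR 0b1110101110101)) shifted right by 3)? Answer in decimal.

0x77 = 0000001110111
→ shifted left by 1 (mod 2^13) → 0000011101110 = 238
0x1F17 = 1111100010111
→ XOR → 1111111111001 = 8185
0b1110101110101 = 1110101110101
→ XOR → 0001010001100 = 652
→ shifted right by 3 → 0000001010001 = 81

81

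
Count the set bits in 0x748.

5

0x748 = 11101001000
Count the 1s: 1 + 1 + 1 + 1 + 1 = 5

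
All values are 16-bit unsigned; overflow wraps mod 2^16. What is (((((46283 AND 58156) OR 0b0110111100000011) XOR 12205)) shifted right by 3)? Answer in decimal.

6164

46283 = 1011010011001011
58156 = 1110001100101100
→ AND → 1010000000001000 = 40968
0b0110111100000011 = 0110111100000011
→ OR → 1110111100001011 = 61195
12205 = 0010111110101101
→ XOR → 1100000010100110 = 49318
→ shifted right by 3 → 0001100000010100 = 6164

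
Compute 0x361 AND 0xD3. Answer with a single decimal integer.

0x361 = 1101100001
0xD3 = 0011010011
AND → 0001000001 = 65

65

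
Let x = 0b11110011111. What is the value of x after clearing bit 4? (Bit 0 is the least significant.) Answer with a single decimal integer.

1935

x = 11110011111
bit 4 is currently 1; clear it via x & ~(1 << 4) = x & ~16
→ 11110001111 = 1935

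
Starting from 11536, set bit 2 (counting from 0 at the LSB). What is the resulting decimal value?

11540

x = 10110100010000
bit 2 is currently 0; set it via x | (1 << 2) = x | 4
→ 10110100010100 = 11540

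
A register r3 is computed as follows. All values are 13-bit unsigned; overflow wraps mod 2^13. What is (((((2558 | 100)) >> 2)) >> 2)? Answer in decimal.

2558 = 0100111111110
100 = 0000001100100
→ | → 0100111111110 = 2558
→ >> 2 → 0001001111111 = 639
→ >> 2 → 0000010011111 = 159

159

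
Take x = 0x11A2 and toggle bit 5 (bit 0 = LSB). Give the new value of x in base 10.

x = 1000110100010
bit 5 is currently 1; toggle it via x ^ (1 << 5) = x ^ 32
→ 1000110000010 = 4482

4482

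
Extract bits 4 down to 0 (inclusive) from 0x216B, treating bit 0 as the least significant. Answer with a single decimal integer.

v = 10000101101011
Shift right by 0: 10000101101011
Mask low 5 bits: 01011 = 11

11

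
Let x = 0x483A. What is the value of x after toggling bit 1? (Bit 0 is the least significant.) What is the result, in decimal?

x = 100100000111010
bit 1 is currently 1; toggle it via x ^ (1 << 1) = x ^ 2
→ 100100000111000 = 18488

18488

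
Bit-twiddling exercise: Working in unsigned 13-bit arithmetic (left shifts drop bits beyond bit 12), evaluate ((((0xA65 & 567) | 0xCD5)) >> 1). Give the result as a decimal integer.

1914

0xA65 = 0101001100101
567 = 0001000110111
→ & → 0001000100101 = 549
0xCD5 = 0110011010101
→ | → 0111011110101 = 3829
→ >> 1 → 0011101111010 = 1914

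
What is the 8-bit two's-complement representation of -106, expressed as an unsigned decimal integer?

106 in 8 bits: 01101010
Invert: 10010101
Add 1:  10010110 = 150
(Check: 2^8 - 106 = 256 - 106 = 150.)

150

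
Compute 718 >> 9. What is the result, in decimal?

718 = 1011001110
shift right by 9 → 0000000001 = 1
(equivalently, floor(718 / 512))

1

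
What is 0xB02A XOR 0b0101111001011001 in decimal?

61043

0xB02A = 1011000000101010
b = 0101111001011001
XOR → 1110111001110011 = 61043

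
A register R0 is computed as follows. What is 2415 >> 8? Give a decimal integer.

2415 = 100101101111
shift right by 8 → 000000001001 = 9
(equivalently, floor(2415 / 256))

9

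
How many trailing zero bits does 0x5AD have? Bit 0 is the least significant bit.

0x5AD = 10110101101
Trailing zeros: 0, so the lowest set bit is bit 0 (value 1).

0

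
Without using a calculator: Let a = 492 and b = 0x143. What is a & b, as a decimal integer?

492 = 111101100
0x143 = 101000011
AND → 101000000 = 320

320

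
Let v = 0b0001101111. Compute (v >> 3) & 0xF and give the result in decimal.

13

v = 0001101111
Shift right by 3: 0001101
Mask low 4 bits: 1101 = 13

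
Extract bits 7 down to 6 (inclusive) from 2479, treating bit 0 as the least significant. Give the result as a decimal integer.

2

v = 100110101111
Shift right by 6: 100110
Mask low 2 bits: 10 = 2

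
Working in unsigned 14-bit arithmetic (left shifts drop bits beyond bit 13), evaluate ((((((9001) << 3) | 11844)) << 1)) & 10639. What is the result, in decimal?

9001 = 10001100101001
→ << 3 (mod 2^14) → 01100101001000 = 6472
11844 = 10111001000100
→ | → 11111101001100 = 16204
→ << 1 (mod 2^14) → 11111010011000 = 16024
10639 = 10100110001111
→ & → 10100010001000 = 10376

10376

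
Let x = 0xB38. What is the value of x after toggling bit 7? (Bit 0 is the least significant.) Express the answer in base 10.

3000

x = 101100111000
bit 7 is currently 0; toggle it via x ^ (1 << 7) = x ^ 128
→ 101110111000 = 3000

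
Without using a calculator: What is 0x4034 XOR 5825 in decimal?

22261

0x4034 = 100000000110100
5825 = 001011011000001
XOR → 101011011110101 = 22261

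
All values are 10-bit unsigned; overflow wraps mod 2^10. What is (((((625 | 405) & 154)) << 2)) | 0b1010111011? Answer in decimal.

625 = 1001110001
405 = 0110010101
→ | → 1111110101 = 1013
154 = 0010011010
→ & → 0010010000 = 144
→ << 2 (mod 2^10) → 1001000000 = 576
0b1010111011 = 1010111011
→ | → 1011111011 = 763

763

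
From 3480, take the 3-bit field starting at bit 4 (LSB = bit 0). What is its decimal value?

v = 0110110011000
Shift right by 4: 011011001
Mask low 3 bits: 001 = 1

1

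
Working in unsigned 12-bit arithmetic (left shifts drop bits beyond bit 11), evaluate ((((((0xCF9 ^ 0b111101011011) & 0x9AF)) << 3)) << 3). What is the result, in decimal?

0xCF9 = 110011111001
0b111101011011 = 111101011011
→ ^ → 001110100010 = 930
0x9AF = 100110101111
→ & → 000110100010 = 418
→ << 3 (mod 2^12) → 110100010000 = 3344
→ << 3 (mod 2^12) → 100010000000 = 2176

2176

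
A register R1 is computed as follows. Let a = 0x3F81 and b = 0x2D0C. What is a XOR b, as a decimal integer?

4749

0x3F81 = 11111110000001
0x2D0C = 10110100001100
XOR → 01001010001101 = 4749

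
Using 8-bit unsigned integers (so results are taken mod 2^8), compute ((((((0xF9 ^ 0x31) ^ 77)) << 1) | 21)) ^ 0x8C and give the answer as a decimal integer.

147

0xF9 = 11111001
0x31 = 00110001
→ ^ → 11001000 = 200
77 = 01001101
→ ^ → 10000101 = 133
→ << 1 (mod 2^8) → 00001010 = 10
21 = 00010101
→ | → 00011111 = 31
0x8C = 10001100
→ ^ → 10010011 = 147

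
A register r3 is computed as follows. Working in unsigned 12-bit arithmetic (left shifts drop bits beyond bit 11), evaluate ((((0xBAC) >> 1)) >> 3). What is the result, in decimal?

186

0xBAC = 101110101100
→ >> 1 → 010111010110 = 1494
→ >> 3 → 000010111010 = 186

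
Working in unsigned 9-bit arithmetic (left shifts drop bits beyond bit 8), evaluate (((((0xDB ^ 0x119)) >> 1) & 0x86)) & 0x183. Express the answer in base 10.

0xDB = 011011011
0x119 = 100011001
→ ^ → 111000010 = 450
→ >> 1 → 011100001 = 225
0x86 = 010000110
→ & → 010000000 = 128
0x183 = 110000011
→ & → 010000000 = 128

128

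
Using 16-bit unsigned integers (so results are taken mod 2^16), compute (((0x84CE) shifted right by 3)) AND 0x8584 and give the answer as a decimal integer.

0x84CE = 1000010011001110
→ shifted right by 3 → 0001000010011001 = 4249
0x8584 = 1000010110000100
→ AND → 0000000010000000 = 128

128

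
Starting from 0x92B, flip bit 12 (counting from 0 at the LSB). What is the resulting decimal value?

6443

x = 00100100101011
bit 12 is currently 0; toggle it via x ^ (1 << 12) = x ^ 4096
→ 01100100101011 = 6443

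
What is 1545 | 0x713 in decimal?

1819

1545 = 11000001001
0x713 = 11100010011
 OR → 11100011011 = 1819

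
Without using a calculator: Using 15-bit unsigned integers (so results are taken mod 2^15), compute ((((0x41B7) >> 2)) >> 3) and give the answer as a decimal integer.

0x41B7 = 100000110110111
→ >> 2 → 001000001101101 = 4205
→ >> 3 → 000001000001101 = 525

525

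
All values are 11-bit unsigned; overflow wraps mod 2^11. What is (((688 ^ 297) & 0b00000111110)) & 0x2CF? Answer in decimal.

8

688 = 01010110000
297 = 00100101001
→ ^ → 01110011001 = 921
0b00000111110 = 00000111110
→ & → 00000011000 = 24
0x2CF = 01011001111
→ & → 00000001000 = 8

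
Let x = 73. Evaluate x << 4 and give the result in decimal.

1168

73 = 00001001001
shift left by 4 → 10010010000 = 1168
(equivalently, 73 × 2^4 = 73 × 16)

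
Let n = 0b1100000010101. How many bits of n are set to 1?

5

n = 1100000010101
Count the 1s: 1 + 1 + 1 + 1 + 1 = 5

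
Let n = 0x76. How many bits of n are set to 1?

0x76 = 1110110
Count the 1s: 1 + 1 + 1 + 1 + 1 = 5

5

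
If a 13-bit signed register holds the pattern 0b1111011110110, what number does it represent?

-266

pattern = 1111011110110 (MSB is 1 ⇒ negative)
Invert: 0000100001001, add 1 → 0000100001010 = 266, so the value is -266.
(Equivalently: 7926 - 2^13 = 7926 - 8192 = -266.)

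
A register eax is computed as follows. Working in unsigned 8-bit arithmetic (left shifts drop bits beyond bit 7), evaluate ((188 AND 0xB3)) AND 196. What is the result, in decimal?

128

188 = 10111100
0xB3 = 10110011
→ AND → 10110000 = 176
196 = 11000100
→ AND → 10000000 = 128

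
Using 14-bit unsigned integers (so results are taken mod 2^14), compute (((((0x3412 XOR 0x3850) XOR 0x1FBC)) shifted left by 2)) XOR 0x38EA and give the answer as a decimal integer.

14098

0x3412 = 11010000010010
0x3850 = 11100001010000
→ XOR → 00110001000010 = 3138
0x1FBC = 01111110111100
→ XOR → 01001111111110 = 5118
→ shifted left by 2 (mod 2^14) → 00111111111000 = 4088
0x38EA = 11100011101010
→ XOR → 11011100010010 = 14098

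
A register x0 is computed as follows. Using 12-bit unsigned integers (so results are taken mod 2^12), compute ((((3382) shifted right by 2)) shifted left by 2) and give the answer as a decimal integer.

3382 = 110100110110
→ shifted right by 2 → 001101001101 = 845
→ shifted left by 2 (mod 2^12) → 110100110100 = 3380

3380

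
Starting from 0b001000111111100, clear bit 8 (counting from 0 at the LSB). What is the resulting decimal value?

4348

x = 001000111111100
bit 8 is currently 1; clear it via x & ~(1 << 8) = x & ~256
→ 001000011111100 = 4348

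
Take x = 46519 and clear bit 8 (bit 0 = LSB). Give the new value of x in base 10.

x = 1011010110110111
bit 8 is currently 1; clear it via x & ~(1 << 8) = x & ~256
→ 1011010010110111 = 46263

46263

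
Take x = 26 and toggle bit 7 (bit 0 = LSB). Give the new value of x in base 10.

154

x = 000011010
bit 7 is currently 0; toggle it via x ^ (1 << 7) = x ^ 128
→ 010011010 = 154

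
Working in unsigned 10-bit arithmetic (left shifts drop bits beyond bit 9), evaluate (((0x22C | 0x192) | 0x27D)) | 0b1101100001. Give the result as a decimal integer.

1023

0x22C = 1000101100
0x192 = 0110010010
→ | → 1110111110 = 958
0x27D = 1001111101
→ | → 1111111111 = 1023
0b1101100001 = 1101100001
→ | → 1111111111 = 1023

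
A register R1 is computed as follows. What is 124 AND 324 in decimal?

68

124 = 001111100
324 = 101000100
AND → 001000100 = 68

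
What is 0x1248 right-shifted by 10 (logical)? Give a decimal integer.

4

0x1248 = 1001001001000
shift right by 10 → 0000000000100 = 4
(equivalently, floor(4680 / 1024))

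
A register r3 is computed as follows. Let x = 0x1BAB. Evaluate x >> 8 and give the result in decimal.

0x1BAB = 1101110101011
shift right by 8 → 0000000011011 = 27
(equivalently, floor(7083 / 256))

27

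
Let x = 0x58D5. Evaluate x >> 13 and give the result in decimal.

0x58D5 = 101100011010101
shift right by 13 → 000000000000010 = 2
(equivalently, floor(22741 / 8192))

2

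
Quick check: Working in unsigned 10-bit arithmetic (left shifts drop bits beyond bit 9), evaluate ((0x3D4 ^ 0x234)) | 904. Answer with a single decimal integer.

1000

0x3D4 = 1111010100
0x234 = 1000110100
→ ^ → 0111100000 = 480
904 = 1110001000
→ | → 1111101000 = 1000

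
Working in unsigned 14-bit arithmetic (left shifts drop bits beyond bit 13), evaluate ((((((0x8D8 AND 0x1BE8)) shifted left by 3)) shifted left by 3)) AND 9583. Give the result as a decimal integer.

0x8D8 = 00100011011000
0x1BE8 = 01101111101000
→ AND → 00100011001000 = 2248
→ shifted left by 3 (mod 2^14) → 00011001000000 = 1600
→ shifted left by 3 (mod 2^14) → 11001000000000 = 12800
9583 = 10010101101111
→ AND → 10000000000000 = 8192

8192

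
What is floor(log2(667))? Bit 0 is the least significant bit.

667 = 1010011011
The topmost 1 is at position 9 (since 2^9 = 512 ≤ 667 < 1024).

9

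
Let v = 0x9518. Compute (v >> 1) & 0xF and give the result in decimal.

v = 1001010100011000
Shift right by 1: 100101010001100
Mask low 4 bits: 1100 = 12

12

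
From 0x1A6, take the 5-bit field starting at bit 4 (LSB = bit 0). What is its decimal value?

v = 110100110
Shift right by 4: 11010
Mask low 5 bits: 11010 = 26

26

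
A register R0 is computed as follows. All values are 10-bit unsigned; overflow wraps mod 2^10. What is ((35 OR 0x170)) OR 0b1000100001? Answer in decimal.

35 = 0000100011
0x170 = 0101110000
→ OR → 0101110011 = 371
0b1000100001 = 1000100001
→ OR → 1101110011 = 883

883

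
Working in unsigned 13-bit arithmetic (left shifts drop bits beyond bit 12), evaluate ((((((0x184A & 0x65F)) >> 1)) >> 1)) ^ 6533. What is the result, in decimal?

0x184A = 1100001001010
0x65F = 0011001011111
→ & → 0000001001010 = 74
→ >> 1 → 0000000100101 = 37
→ >> 1 → 0000000010010 = 18
6533 = 1100110000101
→ ^ → 1100110010111 = 6551

6551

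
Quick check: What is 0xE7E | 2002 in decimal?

0xE7E = 111001111110
2002 = 011111010010
 OR → 111111111110 = 4094

4094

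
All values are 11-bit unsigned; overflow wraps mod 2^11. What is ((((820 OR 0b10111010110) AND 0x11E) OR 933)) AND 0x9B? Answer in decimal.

147

820 = 01100110100
0b10111010110 = 10111010110
→ OR → 11111110110 = 2038
0x11E = 00100011110
→ AND → 00100010110 = 278
933 = 01110100101
→ OR → 01110110111 = 951
0x9B = 00010011011
→ AND → 00010010011 = 147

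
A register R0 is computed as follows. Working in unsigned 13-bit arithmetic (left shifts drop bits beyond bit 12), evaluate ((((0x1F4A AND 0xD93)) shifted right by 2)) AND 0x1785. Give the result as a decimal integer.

768

0x1F4A = 1111101001010
0xD93 = 0110110010011
→ AND → 0110100000010 = 3330
→ shifted right by 2 → 0001101000000 = 832
0x1785 = 1011110000101
→ AND → 0001100000000 = 768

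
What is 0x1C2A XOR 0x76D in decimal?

0x1C2A = 1110000101010
0x76D = 0011101101101
XOR → 1101101000111 = 6983

6983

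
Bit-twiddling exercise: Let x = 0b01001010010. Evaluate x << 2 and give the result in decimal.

2376

x = 001001010010
shift left by 2 → 100101001000 = 2376
(equivalently, 594 × 2^2 = 594 × 4)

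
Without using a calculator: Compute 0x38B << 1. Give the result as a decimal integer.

1814

0x38B = 01110001011
shift left by 1 → 11100010110 = 1814
(equivalently, 907 × 2^1 = 907 × 2)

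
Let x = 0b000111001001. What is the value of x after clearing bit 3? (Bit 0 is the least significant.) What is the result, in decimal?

449

x = 000111001001
bit 3 is currently 1; clear it via x & ~(1 << 3) = x & ~8
→ 000111000001 = 449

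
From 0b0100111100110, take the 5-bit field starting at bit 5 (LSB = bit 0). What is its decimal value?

15

v = 0100111100110
Shift right by 5: 01001111
Mask low 5 bits: 01111 = 15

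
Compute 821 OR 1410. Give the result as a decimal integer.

821 = 01100110101
1410 = 10110000010
 OR → 11110110111 = 1975

1975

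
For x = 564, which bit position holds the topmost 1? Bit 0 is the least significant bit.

564 = 1000110100
The topmost 1 is at position 9 (since 2^9 = 512 ≤ 564 < 1024).

9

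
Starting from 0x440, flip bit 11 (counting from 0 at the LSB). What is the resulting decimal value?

3136

x = 000010001000000
bit 11 is currently 0; toggle it via x ^ (1 << 11) = x ^ 2048
→ 000110001000000 = 3136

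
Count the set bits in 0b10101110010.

6

n = 10101110010
Count the 1s: 1 + 1 + 1 + 1 + 1 + 1 = 6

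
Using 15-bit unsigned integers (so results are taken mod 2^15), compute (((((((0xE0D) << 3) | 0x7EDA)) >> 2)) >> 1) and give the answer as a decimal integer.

0xE0D = 000111000001101
→ << 3 (mod 2^15) → 111000001101000 = 28776
0x7EDA = 111111011011010
→ | → 111111011111010 = 32506
→ >> 2 → 001111110111110 = 8126
→ >> 1 → 000111111011111 = 4063

4063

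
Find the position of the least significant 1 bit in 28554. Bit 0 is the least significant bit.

1

28554 = 110111110001010
Trailing zeros: 1, so the lowest set bit is bit 1 (value 2).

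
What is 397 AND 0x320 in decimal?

397 = 0110001101
0x320 = 1100100000
AND → 0100000000 = 256

256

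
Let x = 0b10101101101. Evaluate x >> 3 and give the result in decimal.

x = 10101101101
shift right by 3 → 00010101101 = 173
(equivalently, floor(1389 / 8))

173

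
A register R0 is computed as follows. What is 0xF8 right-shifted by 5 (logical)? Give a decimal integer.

7

0xF8 = 11111000
shift right by 5 → 00000111 = 7
(equivalently, floor(248 / 32))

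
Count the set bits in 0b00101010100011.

n = 101010100011
Count the 1s: 1 + 1 + 1 + 1 + 1 + 1 = 6

6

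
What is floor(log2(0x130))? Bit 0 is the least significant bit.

0x130 = 100110000
The topmost 1 is at position 8 (since 2^8 = 256 ≤ 304 < 512).

8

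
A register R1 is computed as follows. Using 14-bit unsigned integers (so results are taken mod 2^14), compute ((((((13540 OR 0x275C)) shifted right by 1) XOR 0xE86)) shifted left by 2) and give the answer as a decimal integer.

5600

13540 = 11010011100100
0x275C = 10011101011100
→ OR → 11011111111100 = 14332
→ shifted right by 1 → 01101111111110 = 7166
0xE86 = 00111010000110
→ XOR → 01010101111000 = 5496
→ shifted left by 2 (mod 2^14) → 01010111100000 = 5600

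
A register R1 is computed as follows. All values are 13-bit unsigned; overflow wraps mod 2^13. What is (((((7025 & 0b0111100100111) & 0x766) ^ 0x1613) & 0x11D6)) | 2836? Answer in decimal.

6934

7025 = 1101101110001
0b0111100100111 = 0111100100111
→ & → 0101100100001 = 2849
0x766 = 0011101100110
→ & → 0001100100000 = 800
0x1613 = 1011000010011
→ ^ → 1010100110011 = 5427
0x11D6 = 1000111010110
→ & → 1000100010010 = 4370
2836 = 0101100010100
→ | → 1101100010110 = 6934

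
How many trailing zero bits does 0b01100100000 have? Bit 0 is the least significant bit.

0b01100100000 = 1100100000
Trailing zeros: 5, so the lowest set bit is bit 5 (value 32).

5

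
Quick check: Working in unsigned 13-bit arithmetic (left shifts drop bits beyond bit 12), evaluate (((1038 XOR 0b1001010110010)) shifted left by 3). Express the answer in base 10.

1038 = 0010000001110
0b1001010110010 = 1001010110010
→ XOR → 1011010111100 = 5820
→ shifted left by 3 (mod 2^13) → 1010111100000 = 5600

5600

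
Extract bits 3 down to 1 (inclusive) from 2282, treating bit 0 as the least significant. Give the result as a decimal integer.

5

v = 0100011101010
Shift right by 1: 010001110101
Mask low 3 bits: 101 = 5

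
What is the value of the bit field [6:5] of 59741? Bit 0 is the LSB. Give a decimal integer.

2

v = 1110100101011101
Shift right by 5: 11101001010
Mask low 2 bits: 10 = 2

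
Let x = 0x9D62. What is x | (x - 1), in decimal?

x = 1001110101100010 = 40290
x - 1 = 1001110101100001
OR    = 1001110101100011 = 40291
(x | (x - 1) sets all bits below the lowest set bit.)

40291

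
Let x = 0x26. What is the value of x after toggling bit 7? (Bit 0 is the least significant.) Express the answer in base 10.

166

x = 0000100110
bit 7 is currently 0; toggle it via x ^ (1 << 7) = x ^ 128
→ 0010100110 = 166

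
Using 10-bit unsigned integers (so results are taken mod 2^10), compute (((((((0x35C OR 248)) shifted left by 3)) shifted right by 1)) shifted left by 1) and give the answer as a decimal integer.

0x35C = 1101011100
248 = 0011111000
→ OR → 1111111100 = 1020
→ shifted left by 3 (mod 2^10) → 1111100000 = 992
→ shifted right by 1 → 0111110000 = 496
→ shifted left by 1 (mod 2^10) → 1111100000 = 992

992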